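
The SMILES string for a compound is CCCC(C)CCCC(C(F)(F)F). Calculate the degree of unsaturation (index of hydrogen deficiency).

0

Atom tally by fragment:
  CH3 → C:1 H:3
  CH2 → C:1 H:2
  CH2 → C:1 H:2
  CH(CH3) → C:2 H:4
  CH2 → C:1 H:2
  CH2 → C:1 H:2
  CH2 → C:1 H:2
  CH2CF3 → C:2 H:2 F:3
Element totals:
  C: 10
  H: 19
  F: 3
Molecular formula: C10H19F3.
DoU = (2C + 2 + N − H − X) / 2 = (2·10 + 2 + 0 − 19 − 3) / 2 = 0.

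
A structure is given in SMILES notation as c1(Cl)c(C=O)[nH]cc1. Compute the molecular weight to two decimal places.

Atom tally by fragment:
  pyrrole ring core → C:4 H:5 N:1
  (− 2 ring H displaced by substituents)
  + Cl → Cl:1
  + CHO → C:1 H:1 O:1
Element totals:
  C: 5
  H: 4
  Cl: 1
  N: 1
  O: 1
Molecular formula: C5H4ClNO.
  M = 5(12.011) + 4(1.008) + 35.45 + 14.007 + 15.999
    = 60.055 + 4.032 + 35.450 + 14.007 + 15.999 = 129.543

129.54 g/mol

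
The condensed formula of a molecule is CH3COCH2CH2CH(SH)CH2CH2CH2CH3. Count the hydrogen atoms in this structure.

18

Atom tally by fragment:
  CH3COCH2 → C:3 H:5 O:1
  CH2 → C:1 H:2
  CH(SH) → C:1 H:2 S:1
  CH2 → C:1 H:2
  CH2 → C:1 H:2
  CH2 → C:1 H:2
  CH3 → C:1 H:3
Element totals:
  C: 9
  H: 18
  O: 1
  S: 1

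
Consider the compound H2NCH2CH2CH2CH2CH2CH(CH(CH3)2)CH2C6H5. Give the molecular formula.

C16H27N

Atom tally by fragment:
  H2NCH2 → C:1 H:4 N:1
  CH2 → C:1 H:2
  CH2 → C:1 H:2
  CH2 → C:1 H:2
  CH2 → C:1 H:2
  CH(CH(CH3)2) → C:4 H:8
  CH2C6H5 → C:7 H:7
Element totals:
  C: 16
  H: 27
  N: 1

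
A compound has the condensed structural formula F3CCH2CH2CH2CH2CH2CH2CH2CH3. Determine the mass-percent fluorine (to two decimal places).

Element totals:
  C: 9
  H: 17
  F: 3
Molecular formula: C9H17F3.
Molar mass = 182.229 g/mol.
Mass from F: 3 × 18.998 = 56.994 g/mol.
%F = 56.994 / 182.229 × 100 = 31.28%.

31.28%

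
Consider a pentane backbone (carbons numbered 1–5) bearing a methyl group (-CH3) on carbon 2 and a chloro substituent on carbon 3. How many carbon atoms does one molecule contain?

Atom tally by fragment:
  CH3 → C:1 H:3
  CH(CH3) → C:2 H:4
  CH(Cl) → C:1 H:1 Cl:1
  CH2 → C:1 H:2
  CH3 → C:1 H:3
Element totals:
  C: 6
  H: 13
  Cl: 1

6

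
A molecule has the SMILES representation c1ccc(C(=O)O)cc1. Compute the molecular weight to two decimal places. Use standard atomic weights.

122.12 g/mol

Atom tally by fragment:
  benzene ring core → C:6 H:6
  (− 1 ring H displaced by substituents)
  + COOH → C:1 H:1 O:2
Element totals:
  C: 7
  H: 6
  O: 2
Molecular formula: C7H6O2.
  M = 7(12.011) + 6(1.008) + 2(15.999)
    = 84.077 + 6.048 + 31.998 = 122.123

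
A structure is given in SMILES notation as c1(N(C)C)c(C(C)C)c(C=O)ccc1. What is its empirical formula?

C12H17NO

Atom tally by fragment:
  benzene ring core → C:6 H:6
  (− 3 ring H displaced by substituents)
  + N(CH3)2 → N:1 C:2 H:6
  + CH(CH3)2 → C:3 H:7
  + CHO → C:1 H:1 O:1
Element totals:
  C: 12
  H: 17
  N: 1
  O: 1
Molecular formula: C12H17NO.
gcd of subscripts (12, 17, 1, 1) = 1, so the empirical formula equals the molecular formula.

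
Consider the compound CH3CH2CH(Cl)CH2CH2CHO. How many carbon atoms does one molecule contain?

Atom tally by fragment:
  CH3 → C:1 H:3
  CH2 → C:1 H:2
  CH(Cl) → C:1 H:1 Cl:1
  CH2 → C:1 H:2
  CH2CHO → C:2 H:3 O:1
Element totals:
  C: 6
  H: 11
  Cl: 1
  O: 1

6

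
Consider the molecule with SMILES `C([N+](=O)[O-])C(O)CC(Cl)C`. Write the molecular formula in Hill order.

Atom tally by fragment:
  O2NCH2 → C:1 H:2 N:1 O:2
  CH(OH) → C:1 H:2 O:1
  CH2 → C:1 H:2
  CH(Cl) → C:1 H:1 Cl:1
  CH3 → C:1 H:3
Element totals:
  C: 5
  H: 10
  Cl: 1
  N: 1
  O: 3

C5H10ClNO3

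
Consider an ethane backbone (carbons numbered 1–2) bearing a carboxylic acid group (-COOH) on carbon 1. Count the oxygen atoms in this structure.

2

Atom tally by fragment:
  HOOCCH2 → C:2 H:3 O:2
  CH3 → C:1 H:3
Element totals:
  C: 3
  H: 6
  O: 2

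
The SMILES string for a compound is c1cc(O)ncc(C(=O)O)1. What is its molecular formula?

Atom tally by fragment:
  pyridine ring core → C:5 H:5 N:1
  (− 2 ring H displaced by substituents)
  + OH → O:1 H:1
  + COOH → C:1 H:1 O:2
Element totals:
  C: 6
  H: 5
  N: 1
  O: 3

C6H5NO3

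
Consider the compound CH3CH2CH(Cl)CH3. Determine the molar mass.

Atom tally by fragment:
  CH3 → C:1 H:3
  CH2 → C:1 H:2
  CH(Cl) → C:1 H:1 Cl:1
  CH3 → C:1 H:3
Element totals:
  C: 4
  H: 9
  Cl: 1
Molecular formula: C4H9Cl.
  M = 4(12.011) + 9(1.008) + 35.45
    = 48.044 + 9.072 + 35.450 = 92.566

92.57 g/mol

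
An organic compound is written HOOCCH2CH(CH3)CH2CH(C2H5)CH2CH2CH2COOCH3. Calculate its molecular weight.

Element totals:
  C: 13
  H: 24
  O: 4
Molecular formula: C13H24O4.
  M = 13(12.011) + 24(1.008) + 4(15.999)
    = 156.143 + 24.192 + 63.996 = 244.331

244.33 g/mol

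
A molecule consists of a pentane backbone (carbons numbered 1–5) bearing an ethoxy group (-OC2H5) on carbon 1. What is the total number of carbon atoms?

Atom tally by fragment:
  C2H5OCH2 → C:3 H:7 O:1
  CH2 → C:1 H:2
  CH2 → C:1 H:2
  CH2 → C:1 H:2
  CH3 → C:1 H:3
Element totals:
  C: 7
  H: 16
  O: 1

7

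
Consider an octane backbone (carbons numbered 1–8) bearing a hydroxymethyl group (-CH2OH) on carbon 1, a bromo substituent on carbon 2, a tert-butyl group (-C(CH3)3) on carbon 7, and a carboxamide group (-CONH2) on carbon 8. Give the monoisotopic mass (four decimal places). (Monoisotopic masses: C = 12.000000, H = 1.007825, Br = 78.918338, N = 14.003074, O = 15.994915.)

321.1303

Atom tally by fragment:
  HOCH2CH2 → C:2 H:5 O:1
  CH(Br) → C:1 H:1 Br:1
  CH2 → C:1 H:2
  CH2 → C:1 H:2
  CH2 → C:1 H:2
  CH2 → C:1 H:2
  CH(C(CH3)3) → C:5 H:10
  CH2CONH2 → C:2 H:4 O:1 N:1
Element totals:
  C: 14
  H: 28
  Br: 1
  N: 1
  O: 2
Molecular formula: C14H28BrNO2.
  M = 14(12.0) + 28(1.007825) + 78.918338 + 14.003074 + 2(15.994915)
    = 168.000000 + 28.219100 + 78.918338 + 14.003074 + 31.989830 = 321.130342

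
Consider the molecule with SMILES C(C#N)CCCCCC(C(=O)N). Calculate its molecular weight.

168.24 g/mol

Atom tally by fragment:
  NCCH2 → C:2 H:2 N:1
  CH2 → C:1 H:2
  CH2 → C:1 H:2
  CH2 → C:1 H:2
  CH2 → C:1 H:2
  CH2 → C:1 H:2
  CH2CONH2 → C:2 H:4 O:1 N:1
Element totals:
  C: 9
  H: 16
  N: 2
  O: 1
Molecular formula: C9H16N2O.
  M = 9(12.011) + 16(1.008) + 2(14.007) + 15.999
    = 108.099 + 16.128 + 28.014 + 15.999 = 168.240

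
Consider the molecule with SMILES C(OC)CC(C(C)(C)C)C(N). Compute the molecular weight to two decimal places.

Atom tally by fragment:
  CH3OCH2 → C:2 H:5 O:1
  CH2 → C:1 H:2
  CH(C(CH3)3) → C:5 H:10
  CH2NH2 → C:1 H:4 N:1
Element totals:
  C: 9
  H: 21
  N: 1
  O: 1
Molecular formula: C9H21NO.
  M = 9(12.011) + 21(1.008) + 14.007 + 15.999
    = 108.099 + 21.168 + 14.007 + 15.999 = 159.273

159.27 g/mol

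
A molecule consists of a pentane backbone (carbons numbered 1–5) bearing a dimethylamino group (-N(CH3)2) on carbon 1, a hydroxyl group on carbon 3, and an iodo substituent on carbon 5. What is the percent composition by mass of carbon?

32.70%

Atom tally by fragment:
  (CH3)2NCH2 → C:3 H:8 N:1
  CH2 → C:1 H:2
  CH(OH) → C:1 H:2 O:1
  CH2 → C:1 H:2
  CH2I → C:1 H:2 I:1
Element totals:
  C: 7
  H: 16
  I: 1
  N: 1
  O: 1
Molecular formula: C7H16INO.
Molar mass = 257.115 g/mol.
Mass from C: 7 × 12.011 = 84.077 g/mol.
%C = 84.077 / 257.115 × 100 = 32.70%.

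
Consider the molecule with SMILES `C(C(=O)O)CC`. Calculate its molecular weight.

Atom tally by fragment:
  HOOCCH2 → C:2 H:3 O:2
  CH2 → C:1 H:2
  CH3 → C:1 H:3
Element totals:
  C: 4
  H: 8
  O: 2
Molecular formula: C4H8O2.
  M = 4(12.011) + 8(1.008) + 2(15.999)
    = 48.044 + 8.064 + 31.998 = 88.106

88.11 g/mol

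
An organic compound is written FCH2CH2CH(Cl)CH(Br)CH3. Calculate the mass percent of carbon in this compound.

Atom tally by fragment:
  FCH2 → C:1 H:2 F:1
  CH2 → C:1 H:2
  CH(Cl) → C:1 H:1 Cl:1
  CH(Br) → C:1 H:1 Br:1
  CH3 → C:1 H:3
Element totals:
  C: 5
  H: 9
  Br: 1
  Cl: 1
  F: 1
Molecular formula: C5H9BrClF.
Molar mass = 203.479 g/mol.
Mass from C: 5 × 12.011 = 60.055 g/mol.
%C = 60.055 / 203.479 × 100 = 29.51%.

29.51%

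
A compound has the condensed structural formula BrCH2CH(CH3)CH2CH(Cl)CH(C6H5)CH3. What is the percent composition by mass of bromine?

Atom tally by fragment:
  BrCH2 → C:1 H:2 Br:1
  CH(CH3) → C:2 H:4
  CH2 → C:1 H:2
  CH(Cl) → C:1 H:1 Cl:1
  CH(C6H5) → C:7 H:6
  CH3 → C:1 H:3
Element totals:
  C: 13
  H: 18
  Br: 1
  Cl: 1
Molecular formula: C13H18BrCl.
Molar mass = 289.641 g/mol.
Mass from Br: 1 × 79.904 = 79.904 g/mol.
%Br = 79.904 / 289.641 × 100 = 27.59%.

27.59%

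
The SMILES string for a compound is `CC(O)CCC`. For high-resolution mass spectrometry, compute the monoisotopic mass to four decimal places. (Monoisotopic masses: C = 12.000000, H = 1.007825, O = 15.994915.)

Atom tally by fragment:
  CH3 → C:1 H:3
  CH(OH) → C:1 H:2 O:1
  CH2 → C:1 H:2
  CH2 → C:1 H:2
  CH3 → C:1 H:3
Element totals:
  C: 5
  H: 12
  O: 1
Molecular formula: C5H12O.
  M = 5(12.0) + 12(1.007825) + 15.994915
    = 60.000000 + 12.093900 + 15.994915 = 88.088815

88.0888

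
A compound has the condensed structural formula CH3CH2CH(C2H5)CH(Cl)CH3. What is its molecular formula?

C7H15Cl

Atom tally by fragment:
  CH3 → C:1 H:3
  CH2 → C:1 H:2
  CH(C2H5) → C:3 H:6
  CH(Cl) → C:1 H:1 Cl:1
  CH3 → C:1 H:3
Element totals:
  C: 7
  H: 15
  Cl: 1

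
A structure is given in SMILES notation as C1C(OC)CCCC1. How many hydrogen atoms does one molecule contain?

14

Atom tally by fragment:
  cyclohexane ring core → C:6 H:12
  (− 1 ring H displaced by substituents)
  + OCH3 → C:1 H:3 O:1
Element totals:
  C: 7
  H: 14
  O: 1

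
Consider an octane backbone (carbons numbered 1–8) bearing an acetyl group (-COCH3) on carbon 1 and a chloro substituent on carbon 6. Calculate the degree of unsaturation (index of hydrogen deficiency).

Atom tally by fragment:
  CH3COCH2 → C:3 H:5 O:1
  CH2 → C:1 H:2
  CH2 → C:1 H:2
  CH2 → C:1 H:2
  CH2 → C:1 H:2
  CH(Cl) → C:1 H:1 Cl:1
  CH2 → C:1 H:2
  CH3 → C:1 H:3
Element totals:
  C: 10
  H: 19
  Cl: 1
  O: 1
Molecular formula: C10H19ClO.
DoU = (2C + 2 + N − H − X) / 2 = (2·10 + 2 + 0 − 19 − 1) / 2 = 1.

1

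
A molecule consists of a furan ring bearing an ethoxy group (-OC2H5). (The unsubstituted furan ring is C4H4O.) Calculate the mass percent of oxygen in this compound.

Atom tally by fragment:
  furan ring core → C:4 H:4 O:1
  (− 1 ring H displaced by substituents)
  + OC2H5 → C:2 H:5 O:1
Element totals:
  C: 6
  H: 8
  O: 2
Molecular formula: C6H8O2.
Molar mass = 112.128 g/mol.
Mass from O: 2 × 15.999 = 31.998 g/mol.
%O = 31.998 / 112.128 × 100 = 28.54%.

28.54%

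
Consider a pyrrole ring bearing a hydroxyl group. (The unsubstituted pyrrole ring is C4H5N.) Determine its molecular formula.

C4H5NO

Atom tally by fragment:
  pyrrole ring core → C:4 H:5 N:1
  (− 1 ring H displaced by substituents)
  + OH → O:1 H:1
Element totals:
  C: 4
  H: 5
  N: 1
  O: 1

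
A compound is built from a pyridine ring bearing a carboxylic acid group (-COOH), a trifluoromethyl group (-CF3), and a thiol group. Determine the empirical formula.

C7H4F3NO2S

Atom tally by fragment:
  pyridine ring core → C:5 H:5 N:1
  (− 3 ring H displaced by substituents)
  + COOH → C:1 H:1 O:2
  + CF3 → C:1 F:3
  + SH → S:1 H:1
Element totals:
  C: 7
  H: 4
  F: 3
  N: 1
  O: 2
  S: 1
Molecular formula: C7H4F3NO2S.
gcd of subscripts (7, 3, 4, 1, 2, 1) = 1, so the empirical formula equals the molecular formula.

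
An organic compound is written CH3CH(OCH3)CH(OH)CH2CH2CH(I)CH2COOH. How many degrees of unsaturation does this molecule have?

1

Atom tally by fragment:
  CH3 → C:1 H:3
  CH(OCH3) → C:2 H:4 O:1
  CH(OH) → C:1 H:2 O:1
  CH2 → C:1 H:2
  CH2 → C:1 H:2
  CH(I) → C:1 H:1 I:1
  CH2COOH → C:2 H:3 O:2
Element totals:
  C: 9
  H: 17
  I: 1
  O: 4
Molecular formula: C9H17IO4.
DoU = (2C + 2 + N − H − X) / 2 = (2·9 + 2 + 0 − 17 − 1) / 2 = 1.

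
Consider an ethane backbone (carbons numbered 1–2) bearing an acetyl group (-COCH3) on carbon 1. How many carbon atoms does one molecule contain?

4

Atom tally by fragment:
  CH3COCH2 → C:3 H:5 O:1
  CH3 → C:1 H:3
Element totals:
  C: 4
  H: 8
  O: 1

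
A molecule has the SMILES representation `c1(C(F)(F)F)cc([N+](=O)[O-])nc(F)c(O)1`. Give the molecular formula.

C6H2F4N2O3

Atom tally by fragment:
  pyridine ring core → C:5 H:5 N:1
  (− 4 ring H displaced by substituents)
  + CF3 → C:1 F:3
  + NO2 → N:1 O:2
  + F → F:1
  + OH → O:1 H:1
Element totals:
  C: 6
  H: 2
  F: 4
  N: 2
  O: 3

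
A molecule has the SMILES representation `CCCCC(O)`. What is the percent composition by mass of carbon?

68.13%

Atom tally by fragment:
  CH3 → C:1 H:3
  CH2 → C:1 H:2
  CH2 → C:1 H:2
  CH2 → C:1 H:2
  CH2OH → C:1 H:3 O:1
Element totals:
  C: 5
  H: 12
  O: 1
Molecular formula: C5H12O.
Molar mass = 88.150 g/mol.
Mass from C: 5 × 12.011 = 60.055 g/mol.
%C = 60.055 / 88.150 × 100 = 68.13%.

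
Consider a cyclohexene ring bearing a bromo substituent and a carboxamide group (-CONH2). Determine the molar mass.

Atom tally by fragment:
  cyclohexene ring core → C:6 H:10
  (− 2 ring H displaced by substituents)
  + Br → Br:1
  + CONH2 → C:1 H:2 O:1 N:1
Element totals:
  C: 7
  H: 10
  Br: 1
  N: 1
  O: 1
Molecular formula: C7H10BrNO.
  M = 7(12.011) + 10(1.008) + 79.904 + 14.007 + 15.999
    = 84.077 + 10.080 + 79.904 + 14.007 + 15.999 = 204.067

204.07 g/mol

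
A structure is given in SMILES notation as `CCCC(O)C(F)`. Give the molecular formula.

C5H11FO

Atom tally by fragment:
  CH3 → C:1 H:3
  CH2 → C:1 H:2
  CH2 → C:1 H:2
  CH(OH) → C:1 H:2 O:1
  CH2F → C:1 H:2 F:1
Element totals:
  C: 5
  H: 11
  F: 1
  O: 1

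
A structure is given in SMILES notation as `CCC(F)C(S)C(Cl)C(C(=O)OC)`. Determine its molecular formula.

Atom tally by fragment:
  CH3 → C:1 H:3
  CH2 → C:1 H:2
  CH(F) → C:1 H:1 F:1
  CH(SH) → C:1 H:2 S:1
  CH(Cl) → C:1 H:1 Cl:1
  CH2COOCH3 → C:3 H:5 O:2
Element totals:
  C: 8
  H: 14
  Cl: 1
  F: 1
  O: 2
  S: 1

C8H14ClFO2S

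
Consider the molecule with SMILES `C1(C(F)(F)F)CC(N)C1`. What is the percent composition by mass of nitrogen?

10.07%

Atom tally by fragment:
  cyclobutane ring core → C:4 H:8
  (− 2 ring H displaced by substituents)
  + CF3 → C:1 F:3
  + NH2 → N:1 H:2
Element totals:
  C: 5
  H: 8
  F: 3
  N: 1
Molecular formula: C5H8F3N.
Molar mass = 139.120 g/mol.
Mass from N: 1 × 14.007 = 14.007 g/mol.
%N = 14.007 / 139.120 × 100 = 10.07%.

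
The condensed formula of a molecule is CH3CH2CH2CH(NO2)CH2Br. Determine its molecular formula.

Atom tally by fragment:
  CH3 → C:1 H:3
  CH2 → C:1 H:2
  CH2 → C:1 H:2
  CH(NO2) → C:1 H:1 N:1 O:2
  CH2Br → C:1 H:2 Br:1
Element totals:
  C: 5
  H: 10
  Br: 1
  N: 1
  O: 2

C5H10BrNO2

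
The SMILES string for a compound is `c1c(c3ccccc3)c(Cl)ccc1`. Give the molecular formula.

Atom tally by fragment:
  benzene ring core → C:6 H:6
  (− 2 ring H displaced by substituents)
  + C6H5 → C:6 H:5
  + Cl → Cl:1
Element totals:
  C: 12
  H: 9
  Cl: 1

C12H9Cl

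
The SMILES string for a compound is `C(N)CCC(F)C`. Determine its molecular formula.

C5H12FN

Atom tally by fragment:
  H2NCH2 → C:1 H:4 N:1
  CH2 → C:1 H:2
  CH2 → C:1 H:2
  CH(F) → C:1 H:1 F:1
  CH3 → C:1 H:3
Element totals:
  C: 5
  H: 12
  F: 1
  N: 1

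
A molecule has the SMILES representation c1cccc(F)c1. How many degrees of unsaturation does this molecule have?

4

Atom tally by fragment:
  benzene ring core → C:6 H:6
  (− 1 ring H displaced by substituents)
  + F → F:1
Element totals:
  C: 6
  H: 5
  F: 1
Molecular formula: C6H5F.
DoU = (2C + 2 + N − H − X) / 2 = (2·6 + 2 + 0 − 5 − 1) / 2 = 4.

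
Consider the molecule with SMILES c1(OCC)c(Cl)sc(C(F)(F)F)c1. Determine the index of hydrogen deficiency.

Atom tally by fragment:
  thiophene ring core → C:4 H:4 S:1
  (− 3 ring H displaced by substituents)
  + OC2H5 → C:2 H:5 O:1
  + Cl → Cl:1
  + CF3 → C:1 F:3
Element totals:
  C: 7
  H: 6
  Cl: 1
  F: 3
  O: 1
  S: 1
Molecular formula: C7H6ClF3OS.
DoU = (2C + 2 + N − H − X) / 2 = (2·7 + 2 + 0 − 6 − 4) / 2 = 3.

3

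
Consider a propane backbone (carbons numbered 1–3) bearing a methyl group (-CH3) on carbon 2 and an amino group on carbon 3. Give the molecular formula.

C4H11N

Atom tally by fragment:
  CH3 → C:1 H:3
  CH(CH3) → C:2 H:4
  CH2NH2 → C:1 H:4 N:1
Element totals:
  C: 4
  H: 11
  N: 1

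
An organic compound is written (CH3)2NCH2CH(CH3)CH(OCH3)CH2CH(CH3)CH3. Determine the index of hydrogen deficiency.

Element totals:
  C: 11
  H: 25
  N: 1
  O: 1
Molecular formula: C11H25NO.
DoU = (2C + 2 + N − H − X) / 2 = (2·11 + 2 + 1 − 25 − 0) / 2 = 0.

0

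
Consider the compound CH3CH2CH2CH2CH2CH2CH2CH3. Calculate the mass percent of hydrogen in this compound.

Atom tally by fragment:
  CH3 → C:1 H:3
  CH2 → C:1 H:2
  CH2 → C:1 H:2
  CH2 → C:1 H:2
  CH2 → C:1 H:2
  CH2 → C:1 H:2
  CH2 → C:1 H:2
  CH3 → C:1 H:3
Element totals:
  C: 8
  H: 18
Molecular formula: C8H18.
Molar mass = 114.232 g/mol.
Mass from H: 18 × 1.008 = 18.144 g/mol.
%H = 18.144 / 114.232 × 100 = 15.88%.

15.88%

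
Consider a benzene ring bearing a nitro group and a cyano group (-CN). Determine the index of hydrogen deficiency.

Atom tally by fragment:
  benzene ring core → C:6 H:6
  (− 2 ring H displaced by substituents)
  + NO2 → N:1 O:2
  + CN → C:1 N:1
Element totals:
  C: 7
  H: 4
  N: 2
  O: 2
Molecular formula: C7H4N2O2.
DoU = (2C + 2 + N − H − X) / 2 = (2·7 + 2 + 2 − 4 − 0) / 2 = 7.

7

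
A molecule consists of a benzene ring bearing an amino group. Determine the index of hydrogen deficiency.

Atom tally by fragment:
  benzene ring core → C:6 H:6
  (− 1 ring H displaced by substituents)
  + NH2 → N:1 H:2
Element totals:
  C: 6
  H: 7
  N: 1
Molecular formula: C6H7N.
DoU = (2C + 2 + N − H − X) / 2 = (2·6 + 2 + 1 − 7 − 0) / 2 = 4.

4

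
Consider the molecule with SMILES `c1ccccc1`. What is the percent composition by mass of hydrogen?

7.74%

Atom tally by fragment:
  benzene ring core → C:6 H:6
Element totals:
  C: 6
  H: 6
Molecular formula: C6H6.
Molar mass = 78.114 g/mol.
Mass from H: 6 × 1.008 = 6.048 g/mol.
%H = 6.048 / 78.114 × 100 = 7.74%.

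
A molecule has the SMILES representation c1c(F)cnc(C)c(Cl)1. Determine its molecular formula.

Atom tally by fragment:
  pyridine ring core → C:5 H:5 N:1
  (− 3 ring H displaced by substituents)
  + F → F:1
  + CH3 → C:1 H:3
  + Cl → Cl:1
Element totals:
  C: 6
  H: 5
  Cl: 1
  F: 1
  N: 1

C6H5ClFN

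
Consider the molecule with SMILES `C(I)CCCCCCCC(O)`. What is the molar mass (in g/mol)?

270.15 g/mol

Atom tally by fragment:
  ICH2 → C:1 H:2 I:1
  CH2 → C:1 H:2
  CH2 → C:1 H:2
  CH2 → C:1 H:2
  CH2 → C:1 H:2
  CH2 → C:1 H:2
  CH2 → C:1 H:2
  CH2 → C:1 H:2
  CH2OH → C:1 H:3 O:1
Element totals:
  C: 9
  H: 19
  I: 1
  O: 1
Molecular formula: C9H19IO.
  M = 9(12.011) + 19(1.008) + 126.904 + 15.999
    = 108.099 + 19.152 + 126.904 + 15.999 = 270.154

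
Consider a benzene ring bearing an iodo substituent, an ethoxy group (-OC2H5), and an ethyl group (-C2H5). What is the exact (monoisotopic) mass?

276.0011

Atom tally by fragment:
  benzene ring core → C:6 H:6
  (− 3 ring H displaced by substituents)
  + I → I:1
  + OC2H5 → C:2 H:5 O:1
  + C2H5 → C:2 H:5
Element totals:
  C: 10
  H: 13
  I: 1
  O: 1
Molecular formula: C10H13IO.
  M = 10(12.0) + 13(1.007825) + 126.904472 + 15.994915
    = 120.000000 + 13.101725 + 126.904472 + 15.994915 = 276.001112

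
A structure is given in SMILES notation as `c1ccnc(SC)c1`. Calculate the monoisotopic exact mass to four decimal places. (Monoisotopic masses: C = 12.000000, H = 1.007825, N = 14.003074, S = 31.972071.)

125.0299

Atom tally by fragment:
  pyridine ring core → C:5 H:5 N:1
  (− 1 ring H displaced by substituents)
  + SCH3 → C:1 H:3 S:1
Element totals:
  C: 6
  H: 7
  N: 1
  S: 1
Molecular formula: C6H7NS.
  M = 6(12.0) + 7(1.007825) + 14.003074 + 31.972071
    = 72.000000 + 7.054775 + 14.003074 + 31.972071 = 125.029920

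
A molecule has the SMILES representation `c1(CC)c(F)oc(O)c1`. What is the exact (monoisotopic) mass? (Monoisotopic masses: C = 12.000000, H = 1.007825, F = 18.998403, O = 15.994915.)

130.0430

Atom tally by fragment:
  furan ring core → C:4 H:4 O:1
  (− 3 ring H displaced by substituents)
  + C2H5 → C:2 H:5
  + F → F:1
  + OH → O:1 H:1
Element totals:
  C: 6
  H: 7
  F: 1
  O: 2
Molecular formula: C6H7FO2.
  M = 6(12.0) + 7(1.007825) + 18.998403 + 2(15.994915)
    = 72.000000 + 7.054775 + 18.998403 + 31.989830 = 130.043008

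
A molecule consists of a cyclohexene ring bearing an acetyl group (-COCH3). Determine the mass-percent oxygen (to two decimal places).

Atom tally by fragment:
  cyclohexene ring core → C:6 H:10
  (− 1 ring H displaced by substituents)
  + COCH3 → C:2 H:3 O:1
Element totals:
  C: 8
  H: 12
  O: 1
Molecular formula: C8H12O.
Molar mass = 124.183 g/mol.
Mass from O: 1 × 15.999 = 15.999 g/mol.
%O = 15.999 / 124.183 × 100 = 12.88%.

12.88%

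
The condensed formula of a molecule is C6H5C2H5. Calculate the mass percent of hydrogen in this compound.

Element totals:
  C: 8
  H: 10
Molecular formula: C8H10.
Molar mass = 106.168 g/mol.
Mass from H: 10 × 1.008 = 10.080 g/mol.
%H = 10.080 / 106.168 × 100 = 9.49%.

9.49%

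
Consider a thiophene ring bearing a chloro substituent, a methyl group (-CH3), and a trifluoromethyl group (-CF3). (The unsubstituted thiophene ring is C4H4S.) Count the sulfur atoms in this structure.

1

Atom tally by fragment:
  thiophene ring core → C:4 H:4 S:1
  (− 3 ring H displaced by substituents)
  + Cl → Cl:1
  + CH3 → C:1 H:3
  + CF3 → C:1 F:3
Element totals:
  C: 6
  H: 4
  Cl: 1
  F: 3
  S: 1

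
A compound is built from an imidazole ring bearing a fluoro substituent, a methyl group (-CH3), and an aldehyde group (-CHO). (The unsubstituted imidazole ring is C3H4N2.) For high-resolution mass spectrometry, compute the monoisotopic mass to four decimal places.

128.0386

Atom tally by fragment:
  imidazole ring core → C:3 H:4 N:2
  (− 3 ring H displaced by substituents)
  + F → F:1
  + CH3 → C:1 H:3
  + CHO → C:1 H:1 O:1
Element totals:
  C: 5
  H: 5
  F: 1
  N: 2
  O: 1
Molecular formula: C5H5FN2O.
  M = 5(12.0) + 5(1.007825) + 18.998403 + 2(14.003074) + 15.994915
    = 60.000000 + 5.039125 + 18.998403 + 28.006148 + 15.994915 = 128.038591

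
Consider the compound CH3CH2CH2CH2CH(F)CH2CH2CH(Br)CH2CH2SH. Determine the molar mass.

Atom tally by fragment:
  CH3 → C:1 H:3
  CH2 → C:1 H:2
  CH2 → C:1 H:2
  CH2 → C:1 H:2
  CH(F) → C:1 H:1 F:1
  CH2 → C:1 H:2
  CH2 → C:1 H:2
  CH(Br) → C:1 H:1 Br:1
  CH2 → C:1 H:2
  CH2SH → C:1 H:3 S:1
Element totals:
  C: 10
  H: 20
  Br: 1
  F: 1
  S: 1
Molecular formula: C10H20BrFS.
  M = 10(12.011) + 20(1.008) + 79.904 + 18.998 + 32.06
    = 120.110 + 20.160 + 79.904 + 18.998 + 32.060 = 271.232

271.23 g/mol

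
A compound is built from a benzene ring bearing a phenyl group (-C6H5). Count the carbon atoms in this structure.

Atom tally by fragment:
  benzene ring core → C:6 H:6
  (− 1 ring H displaced by substituents)
  + C6H5 → C:6 H:5
Element totals:
  C: 12
  H: 10

12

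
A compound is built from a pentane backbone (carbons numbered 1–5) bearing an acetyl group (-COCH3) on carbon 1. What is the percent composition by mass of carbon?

Atom tally by fragment:
  CH3COCH2 → C:3 H:5 O:1
  CH2 → C:1 H:2
  CH2 → C:1 H:2
  CH2 → C:1 H:2
  CH3 → C:1 H:3
Element totals:
  C: 7
  H: 14
  O: 1
Molecular formula: C7H14O.
Molar mass = 114.188 g/mol.
Mass from C: 7 × 12.011 = 84.077 g/mol.
%C = 84.077 / 114.188 × 100 = 73.63%.

73.63%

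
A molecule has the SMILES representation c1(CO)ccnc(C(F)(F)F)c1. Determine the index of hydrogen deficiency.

Atom tally by fragment:
  pyridine ring core → C:5 H:5 N:1
  (− 2 ring H displaced by substituents)
  + CH2OH → C:1 H:3 O:1
  + CF3 → C:1 F:3
Element totals:
  C: 7
  H: 6
  F: 3
  N: 1
  O: 1
Molecular formula: C7H6F3NO.
DoU = (2C + 2 + N − H − X) / 2 = (2·7 + 2 + 1 − 6 − 3) / 2 = 4.

4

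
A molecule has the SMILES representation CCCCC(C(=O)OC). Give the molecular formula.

C7H14O2

Atom tally by fragment:
  CH3 → C:1 H:3
  CH2 → C:1 H:2
  CH2 → C:1 H:2
  CH2 → C:1 H:2
  CH2COOCH3 → C:3 H:5 O:2
Element totals:
  C: 7
  H: 14
  O: 2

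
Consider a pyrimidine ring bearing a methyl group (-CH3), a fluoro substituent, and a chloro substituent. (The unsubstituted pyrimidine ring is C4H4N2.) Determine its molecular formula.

Atom tally by fragment:
  pyrimidine ring core → C:4 H:4 N:2
  (− 3 ring H displaced by substituents)
  + CH3 → C:1 H:3
  + F → F:1
  + Cl → Cl:1
Element totals:
  C: 5
  H: 4
  Cl: 1
  F: 1
  N: 2

C5H4ClFN2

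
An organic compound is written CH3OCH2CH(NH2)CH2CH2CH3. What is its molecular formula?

Atom tally by fragment:
  CH3OCH2 → C:2 H:5 O:1
  CH(NH2) → C:1 H:3 N:1
  CH2 → C:1 H:2
  CH2 → C:1 H:2
  CH3 → C:1 H:3
Element totals:
  C: 6
  H: 15
  N: 1
  O: 1

C6H15NO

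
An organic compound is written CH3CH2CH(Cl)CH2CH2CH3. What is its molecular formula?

Element totals:
  C: 6
  H: 13
  Cl: 1

C6H13Cl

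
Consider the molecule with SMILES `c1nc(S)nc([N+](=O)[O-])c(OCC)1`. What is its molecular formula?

Atom tally by fragment:
  pyrimidine ring core → C:4 H:4 N:2
  (− 3 ring H displaced by substituents)
  + SH → S:1 H:1
  + NO2 → N:1 O:2
  + OC2H5 → C:2 H:5 O:1
Element totals:
  C: 6
  H: 7
  N: 3
  O: 3
  S: 1

C6H7N3O3S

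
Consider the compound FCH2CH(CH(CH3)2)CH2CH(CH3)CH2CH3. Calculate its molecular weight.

160.28 g/mol

Atom tally by fragment:
  FCH2 → C:1 H:2 F:1
  CH(CH(CH3)2) → C:4 H:8
  CH2 → C:1 H:2
  CH(CH3) → C:2 H:4
  CH2 → C:1 H:2
  CH3 → C:1 H:3
Element totals:
  C: 10
  H: 21
  F: 1
Molecular formula: C10H21F.
  M = 10(12.011) + 21(1.008) + 18.998
    = 120.110 + 21.168 + 18.998 = 160.276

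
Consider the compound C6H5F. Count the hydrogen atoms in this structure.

Atom tally by fragment:
  benzene ring core → C:6 H:6
  (− 1 ring H displaced by substituents)
  + F → F:1
Element totals:
  C: 6
  H: 5
  F: 1

5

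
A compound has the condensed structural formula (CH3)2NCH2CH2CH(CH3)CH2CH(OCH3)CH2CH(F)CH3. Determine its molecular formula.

Element totals:
  C: 12
  H: 26
  F: 1
  N: 1
  O: 1

C12H26FNO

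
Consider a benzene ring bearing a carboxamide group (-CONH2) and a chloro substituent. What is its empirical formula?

C7H6ClNO

Atom tally by fragment:
  benzene ring core → C:6 H:6
  (− 2 ring H displaced by substituents)
  + CONH2 → C:1 H:2 O:1 N:1
  + Cl → Cl:1
Element totals:
  C: 7
  H: 6
  Cl: 1
  N: 1
  O: 1
Molecular formula: C7H6ClNO.
gcd of subscripts (7, 1, 6, 1, 1) = 1, so the empirical formula equals the molecular formula.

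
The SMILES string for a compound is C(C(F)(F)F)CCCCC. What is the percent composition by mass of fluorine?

36.97%

Atom tally by fragment:
  F3CCH2 → C:2 H:2 F:3
  CH2 → C:1 H:2
  CH2 → C:1 H:2
  CH2 → C:1 H:2
  CH2 → C:1 H:2
  CH3 → C:1 H:3
Element totals:
  C: 7
  H: 13
  F: 3
Molecular formula: C7H13F3.
Molar mass = 154.175 g/mol.
Mass from F: 3 × 18.998 = 56.994 g/mol.
%F = 56.994 / 154.175 × 100 = 36.97%.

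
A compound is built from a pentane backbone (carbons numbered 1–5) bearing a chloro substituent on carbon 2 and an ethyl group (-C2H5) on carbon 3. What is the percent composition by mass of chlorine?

Atom tally by fragment:
  CH3 → C:1 H:3
  CH(Cl) → C:1 H:1 Cl:1
  CH(C2H5) → C:3 H:6
  CH2 → C:1 H:2
  CH3 → C:1 H:3
Element totals:
  C: 7
  H: 15
  Cl: 1
Molecular formula: C7H15Cl.
Molar mass = 134.647 g/mol.
Mass from Cl: 1 × 35.45 = 35.450 g/mol.
%Cl = 35.450 / 134.647 × 100 = 26.33%.

26.33%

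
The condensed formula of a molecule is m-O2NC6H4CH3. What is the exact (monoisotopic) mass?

137.0477

Atom tally by fragment:
  benzene ring core → C:6 H:6
  (− 2 ring H displaced by substituents)
  + NO2 → N:1 O:2
  + CH3 → C:1 H:3
Element totals:
  C: 7
  H: 7
  N: 1
  O: 2
Molecular formula: C7H7NO2.
  M = 7(12.0) + 7(1.007825) + 14.003074 + 2(15.994915)
    = 84.000000 + 7.054775 + 14.003074 + 31.989830 = 137.047679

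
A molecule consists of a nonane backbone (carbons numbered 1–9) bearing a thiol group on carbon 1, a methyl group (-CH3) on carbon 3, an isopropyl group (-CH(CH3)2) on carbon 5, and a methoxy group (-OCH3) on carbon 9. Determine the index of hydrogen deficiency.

0

Atom tally by fragment:
  HSCH2 → C:1 H:3 S:1
  CH2 → C:1 H:2
  CH(CH3) → C:2 H:4
  CH2 → C:1 H:2
  CH(CH(CH3)2) → C:4 H:8
  CH2 → C:1 H:2
  CH2 → C:1 H:2
  CH2 → C:1 H:2
  CH2OCH3 → C:2 H:5 O:1
Element totals:
  C: 14
  H: 30
  O: 1
  S: 1
Molecular formula: C14H30OS.
DoU = (2C + 2 + N − H − X) / 2 = (2·14 + 2 + 0 − 30 − 0) / 2 = 0.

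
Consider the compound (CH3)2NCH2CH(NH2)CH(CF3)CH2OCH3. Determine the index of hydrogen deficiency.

0

Atom tally by fragment:
  (CH3)2NCH2 → C:3 H:8 N:1
  CH(NH2) → C:1 H:3 N:1
  CH(CF3) → C:2 H:1 F:3
  CH2OCH3 → C:2 H:5 O:1
Element totals:
  C: 8
  H: 17
  F: 3
  N: 2
  O: 1
Molecular formula: C8H17F3N2O.
DoU = (2C + 2 + N − H − X) / 2 = (2·8 + 2 + 2 − 17 − 3) / 2 = 0.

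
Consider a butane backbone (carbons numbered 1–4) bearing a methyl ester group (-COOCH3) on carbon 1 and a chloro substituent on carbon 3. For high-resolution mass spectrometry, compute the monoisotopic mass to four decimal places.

150.0448

Atom tally by fragment:
  CH3OOCCH2 → C:3 H:5 O:2
  CH2 → C:1 H:2
  CH(Cl) → C:1 H:1 Cl:1
  CH3 → C:1 H:3
Element totals:
  C: 6
  H: 11
  Cl: 1
  O: 2
Molecular formula: C6H11ClO2.
  M = 6(12.0) + 11(1.007825) + 34.968853 + 2(15.994915)
    = 72.000000 + 11.086075 + 34.968853 + 31.989830 = 150.044758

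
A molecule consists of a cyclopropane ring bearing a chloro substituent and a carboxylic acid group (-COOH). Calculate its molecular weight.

120.53 g/mol

Atom tally by fragment:
  cyclopropane ring core → C:3 H:6
  (− 2 ring H displaced by substituents)
  + Cl → Cl:1
  + COOH → C:1 H:1 O:2
Element totals:
  C: 4
  H: 5
  Cl: 1
  O: 2
Molecular formula: C4H5ClO2.
  M = 4(12.011) + 5(1.008) + 35.45 + 2(15.999)
    = 48.044 + 5.040 + 35.450 + 31.998 = 120.532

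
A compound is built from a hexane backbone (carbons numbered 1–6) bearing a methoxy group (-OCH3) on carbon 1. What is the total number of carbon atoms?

Atom tally by fragment:
  CH3OCH2 → C:2 H:5 O:1
  CH2 → C:1 H:2
  CH2 → C:1 H:2
  CH2 → C:1 H:2
  CH2 → C:1 H:2
  CH3 → C:1 H:3
Element totals:
  C: 7
  H: 16
  O: 1

7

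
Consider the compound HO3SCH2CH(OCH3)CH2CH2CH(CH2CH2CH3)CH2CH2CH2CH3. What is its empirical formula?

C13H28O4S

Atom tally by fragment:
  HO3SCH2 → C:1 H:3 S:1 O:3
  CH(OCH3) → C:2 H:4 O:1
  CH2 → C:1 H:2
  CH2 → C:1 H:2
  CH(CH2CH2CH3) → C:4 H:8
  CH2 → C:1 H:2
  CH2 → C:1 H:2
  CH2 → C:1 H:2
  CH3 → C:1 H:3
Element totals:
  C: 13
  H: 28
  O: 4
  S: 1
Molecular formula: C13H28O4S.
gcd of subscripts (13, 28, 4, 1) = 1, so the empirical formula equals the molecular formula.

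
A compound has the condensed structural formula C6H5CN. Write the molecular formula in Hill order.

C7H5N

Atom tally by fragment:
  benzene ring core → C:6 H:6
  (− 1 ring H displaced by substituents)
  + CN → C:1 N:1
Element totals:
  C: 7
  H: 5
  N: 1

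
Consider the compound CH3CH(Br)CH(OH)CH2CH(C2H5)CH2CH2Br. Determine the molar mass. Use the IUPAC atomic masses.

302.05 g/mol

Element totals:
  C: 9
  H: 18
  Br: 2
  O: 1
Molecular formula: C9H18Br2O.
  M = 9(12.011) + 18(1.008) + 2(79.904) + 15.999
    = 108.099 + 18.144 + 159.808 + 15.999 = 302.050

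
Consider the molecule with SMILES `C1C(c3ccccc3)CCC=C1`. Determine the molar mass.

158.24 g/mol

Atom tally by fragment:
  cyclohexene ring core → C:6 H:10
  (− 1 ring H displaced by substituents)
  + C6H5 → C:6 H:5
Element totals:
  C: 12
  H: 14
Molecular formula: C12H14.
  M = 12(12.011) + 14(1.008)
    = 144.132 + 14.112 = 158.244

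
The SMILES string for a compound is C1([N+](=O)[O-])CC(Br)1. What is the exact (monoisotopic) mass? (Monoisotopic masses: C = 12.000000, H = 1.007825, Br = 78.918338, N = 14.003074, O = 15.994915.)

164.9425

Atom tally by fragment:
  cyclopropane ring core → C:3 H:6
  (− 2 ring H displaced by substituents)
  + NO2 → N:1 O:2
  + Br → Br:1
Element totals:
  C: 3
  H: 4
  Br: 1
  N: 1
  O: 2
Molecular formula: C3H4BrNO2.
  M = 3(12.0) + 4(1.007825) + 78.918338 + 14.003074 + 2(15.994915)
    = 36.000000 + 4.031300 + 78.918338 + 14.003074 + 31.989830 = 164.942542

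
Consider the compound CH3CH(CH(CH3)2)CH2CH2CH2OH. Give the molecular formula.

C8H18O

Atom tally by fragment:
  CH3 → C:1 H:3
  CH(CH(CH3)2) → C:4 H:8
  CH2 → C:1 H:2
  CH2CH2OH → C:2 H:5 O:1
Element totals:
  C: 8
  H: 18
  O: 1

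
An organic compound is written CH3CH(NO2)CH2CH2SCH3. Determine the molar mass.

Atom tally by fragment:
  CH3 → C:1 H:3
  CH(NO2) → C:1 H:1 N:1 O:2
  CH2 → C:1 H:2
  CH2SCH3 → C:2 H:5 S:1
Element totals:
  C: 5
  H: 11
  N: 1
  O: 2
  S: 1
Molecular formula: C5H11NO2S.
  M = 5(12.011) + 11(1.008) + 14.007 + 2(15.999) + 32.06
    = 60.055 + 11.088 + 14.007 + 31.998 + 32.060 = 149.208

149.21 g/mol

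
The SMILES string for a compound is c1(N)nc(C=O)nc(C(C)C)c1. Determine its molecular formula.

Atom tally by fragment:
  pyrimidine ring core → C:4 H:4 N:2
  (− 3 ring H displaced by substituents)
  + NH2 → N:1 H:2
  + CHO → C:1 H:1 O:1
  + CH(CH3)2 → C:3 H:7
Element totals:
  C: 8
  H: 11
  N: 3
  O: 1

C8H11N3O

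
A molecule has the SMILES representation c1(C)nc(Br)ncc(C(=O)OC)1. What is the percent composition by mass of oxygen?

Atom tally by fragment:
  pyrimidine ring core → C:4 H:4 N:2
  (− 3 ring H displaced by substituents)
  + CH3 → C:1 H:3
  + Br → Br:1
  + COOCH3 → C:2 H:3 O:2
Element totals:
  C: 7
  H: 7
  Br: 1
  N: 2
  O: 2
Molecular formula: C7H7BrN2O2.
Molar mass = 231.049 g/mol.
Mass from O: 2 × 15.999 = 31.998 g/mol.
%O = 31.998 / 231.049 × 100 = 13.85%.

13.85%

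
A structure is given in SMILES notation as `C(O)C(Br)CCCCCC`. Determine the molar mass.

Atom tally by fragment:
  HOCH2 → C:1 H:3 O:1
  CH(Br) → C:1 H:1 Br:1
  CH2 → C:1 H:2
  CH2 → C:1 H:2
  CH2 → C:1 H:2
  CH2 → C:1 H:2
  CH2 → C:1 H:2
  CH3 → C:1 H:3
Element totals:
  C: 8
  H: 17
  Br: 1
  O: 1
Molecular formula: C8H17BrO.
  M = 8(12.011) + 17(1.008) + 79.904 + 15.999
    = 96.088 + 17.136 + 79.904 + 15.999 = 209.127

209.13 g/mol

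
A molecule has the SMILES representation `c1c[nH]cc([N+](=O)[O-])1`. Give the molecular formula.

Atom tally by fragment:
  pyrrole ring core → C:4 H:5 N:1
  (− 1 ring H displaced by substituents)
  + NO2 → N:1 O:2
Element totals:
  C: 4
  H: 4
  N: 2
  O: 2

C4H4N2O2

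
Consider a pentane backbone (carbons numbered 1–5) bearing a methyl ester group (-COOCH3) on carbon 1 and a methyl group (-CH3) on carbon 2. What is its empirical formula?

C4H8O

Atom tally by fragment:
  CH3OOCCH2 → C:3 H:5 O:2
  CH(CH3) → C:2 H:4
  CH2 → C:1 H:2
  CH2 → C:1 H:2
  CH3 → C:1 H:3
Element totals:
  C: 8
  H: 16
  O: 2
Molecular formula: C8H16O2.
gcd of subscripts = 2; dividing each by 2:
  C: 8/2 = 4
  H: 16/2 = 8
  O: 2/2 = 1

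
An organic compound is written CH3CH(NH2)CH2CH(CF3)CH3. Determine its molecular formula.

C6H12F3N

Atom tally by fragment:
  CH3 → C:1 H:3
  CH(NH2) → C:1 H:3 N:1
  CH2 → C:1 H:2
  CH(CF3) → C:2 H:1 F:3
  CH3 → C:1 H:3
Element totals:
  C: 6
  H: 12
  F: 3
  N: 1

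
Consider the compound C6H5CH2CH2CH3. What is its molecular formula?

Atom tally by fragment:
  C6H5CH2 → C:7 H:7
  CH2 → C:1 H:2
  CH3 → C:1 H:3
Element totals:
  C: 9
  H: 12

C9H12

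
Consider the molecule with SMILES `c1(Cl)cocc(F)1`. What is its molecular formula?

Atom tally by fragment:
  furan ring core → C:4 H:4 O:1
  (− 2 ring H displaced by substituents)
  + Cl → Cl:1
  + F → F:1
Element totals:
  C: 4
  H: 2
  Cl: 1
  F: 1
  O: 1

C4H2ClFO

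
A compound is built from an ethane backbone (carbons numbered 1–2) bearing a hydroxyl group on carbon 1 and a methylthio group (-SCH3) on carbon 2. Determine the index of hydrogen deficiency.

Atom tally by fragment:
  HOCH2 → C:1 H:3 O:1
  CH2SCH3 → C:2 H:5 S:1
Element totals:
  C: 3
  H: 8
  O: 1
  S: 1
Molecular formula: C3H8OS.
DoU = (2C + 2 + N − H − X) / 2 = (2·3 + 2 + 0 − 8 − 0) / 2 = 0.

0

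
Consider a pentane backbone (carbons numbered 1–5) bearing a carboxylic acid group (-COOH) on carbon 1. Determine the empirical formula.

C3H6O

Atom tally by fragment:
  HOOCCH2 → C:2 H:3 O:2
  CH2 → C:1 H:2
  CH2 → C:1 H:2
  CH2 → C:1 H:2
  CH3 → C:1 H:3
Element totals:
  C: 6
  H: 12
  O: 2
Molecular formula: C6H12O2.
gcd of subscripts = 2; dividing each by 2:
  C: 6/2 = 3
  H: 12/2 = 6
  O: 2/2 = 1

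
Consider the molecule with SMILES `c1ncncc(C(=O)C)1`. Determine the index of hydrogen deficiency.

Atom tally by fragment:
  pyrimidine ring core → C:4 H:4 N:2
  (− 1 ring H displaced by substituents)
  + COCH3 → C:2 H:3 O:1
Element totals:
  C: 6
  H: 6
  N: 2
  O: 1
Molecular formula: C6H6N2O.
DoU = (2C + 2 + N − H − X) / 2 = (2·6 + 2 + 2 − 6 − 0) / 2 = 5.

5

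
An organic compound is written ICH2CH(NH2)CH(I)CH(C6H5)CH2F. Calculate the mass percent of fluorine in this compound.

4.39%

Atom tally by fragment:
  ICH2 → C:1 H:2 I:1
  CH(NH2) → C:1 H:3 N:1
  CH(I) → C:1 H:1 I:1
  CH(C6H5) → C:7 H:6
  CH2F → C:1 H:2 F:1
Element totals:
  C: 11
  H: 14
  F: 1
  I: 2
  N: 1
Molecular formula: C11H14FI2N.
Molar mass = 433.046 g/mol.
Mass from F: 1 × 18.998 = 18.998 g/mol.
%F = 18.998 / 433.046 × 100 = 4.39%.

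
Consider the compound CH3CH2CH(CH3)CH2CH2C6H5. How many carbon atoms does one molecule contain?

Atom tally by fragment:
  CH3 → C:1 H:3
  CH2 → C:1 H:2
  CH(CH3) → C:2 H:4
  CH2 → C:1 H:2
  CH2C6H5 → C:7 H:7
Element totals:
  C: 12
  H: 18

12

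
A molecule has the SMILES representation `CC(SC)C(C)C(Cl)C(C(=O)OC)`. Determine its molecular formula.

C9H17ClO2S

Atom tally by fragment:
  CH3 → C:1 H:3
  CH(SCH3) → C:2 H:4 S:1
  CH(CH3) → C:2 H:4
  CH(Cl) → C:1 H:1 Cl:1
  CH2COOCH3 → C:3 H:5 O:2
Element totals:
  C: 9
  H: 17
  Cl: 1
  O: 2
  S: 1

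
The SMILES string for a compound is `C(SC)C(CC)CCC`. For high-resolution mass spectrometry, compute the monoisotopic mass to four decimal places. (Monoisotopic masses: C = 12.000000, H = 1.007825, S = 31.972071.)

Atom tally by fragment:
  CH3SCH2 → C:2 H:5 S:1
  CH(C2H5) → C:3 H:6
  CH2 → C:1 H:2
  CH2 → C:1 H:2
  CH3 → C:1 H:3
Element totals:
  C: 8
  H: 18
  S: 1
Molecular formula: C8H18S.
  M = 8(12.0) + 18(1.007825) + 31.972071
    = 96.000000 + 18.140850 + 31.972071 = 146.112921

146.1129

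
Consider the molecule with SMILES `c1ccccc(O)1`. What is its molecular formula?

C6H6O

Atom tally by fragment:
  benzene ring core → C:6 H:6
  (− 1 ring H displaced by substituents)
  + OH → O:1 H:1
Element totals:
  C: 6
  H: 6
  O: 1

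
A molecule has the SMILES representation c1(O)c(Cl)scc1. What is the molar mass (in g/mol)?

134.58 g/mol

Atom tally by fragment:
  thiophene ring core → C:4 H:4 S:1
  (− 2 ring H displaced by substituents)
  + OH → O:1 H:1
  + Cl → Cl:1
Element totals:
  C: 4
  H: 3
  Cl: 1
  O: 1
  S: 1
Molecular formula: C4H3ClOS.
  M = 4(12.011) + 3(1.008) + 35.45 + 15.999 + 32.06
    = 48.044 + 3.024 + 35.450 + 15.999 + 32.060 = 134.577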